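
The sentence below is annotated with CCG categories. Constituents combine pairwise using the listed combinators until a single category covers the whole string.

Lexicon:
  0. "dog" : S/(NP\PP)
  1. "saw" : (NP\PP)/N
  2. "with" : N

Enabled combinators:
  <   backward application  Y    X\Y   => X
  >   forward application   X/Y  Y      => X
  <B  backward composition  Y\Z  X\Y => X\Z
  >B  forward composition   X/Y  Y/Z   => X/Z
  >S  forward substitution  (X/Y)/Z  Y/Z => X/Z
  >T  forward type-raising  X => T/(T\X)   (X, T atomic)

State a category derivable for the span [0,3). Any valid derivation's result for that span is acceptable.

S

[0,3] S   >
  [0,2] S/N   >B
    [0,1] "dog" : S/(NP\PP)
    [1,2] "saw" : (NP\PP)/N
  [2,3] "with" : N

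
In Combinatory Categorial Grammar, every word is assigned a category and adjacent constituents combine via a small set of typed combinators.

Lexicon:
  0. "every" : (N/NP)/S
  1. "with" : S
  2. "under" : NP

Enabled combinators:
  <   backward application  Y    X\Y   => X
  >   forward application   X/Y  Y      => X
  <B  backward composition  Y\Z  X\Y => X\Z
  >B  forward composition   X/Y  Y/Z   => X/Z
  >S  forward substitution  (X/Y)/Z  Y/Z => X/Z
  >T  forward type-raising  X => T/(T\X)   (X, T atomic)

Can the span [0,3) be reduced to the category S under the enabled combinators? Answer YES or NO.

NO

(N/NP)/S S NP
CKY chart[0,3] = {N, N/(NP\NP), N/(N\N), NP/(NP\N), PP/(PP\N), S/(S\N)}; S ∉ chart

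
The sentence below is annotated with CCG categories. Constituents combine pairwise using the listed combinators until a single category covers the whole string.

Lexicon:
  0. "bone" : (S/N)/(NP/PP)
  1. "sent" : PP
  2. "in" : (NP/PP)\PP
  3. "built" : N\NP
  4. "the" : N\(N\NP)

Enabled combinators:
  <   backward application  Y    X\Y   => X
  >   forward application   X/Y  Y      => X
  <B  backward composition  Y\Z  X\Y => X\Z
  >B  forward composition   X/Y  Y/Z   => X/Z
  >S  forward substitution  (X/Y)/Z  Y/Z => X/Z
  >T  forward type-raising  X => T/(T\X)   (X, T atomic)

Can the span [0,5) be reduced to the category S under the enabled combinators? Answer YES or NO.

YES

[0,5] S   >
  [0,3] S/N   >
    [0,1] "bone" : (S/N)/(NP/PP)
    [1,3] NP/PP   <
      [1,2] "sent" : PP
      [2,3] "in" : (NP/PP)\PP
  [3,5] N   <
    [3,4] "built" : N\NP
    [4,5] "the" : N\(N\NP)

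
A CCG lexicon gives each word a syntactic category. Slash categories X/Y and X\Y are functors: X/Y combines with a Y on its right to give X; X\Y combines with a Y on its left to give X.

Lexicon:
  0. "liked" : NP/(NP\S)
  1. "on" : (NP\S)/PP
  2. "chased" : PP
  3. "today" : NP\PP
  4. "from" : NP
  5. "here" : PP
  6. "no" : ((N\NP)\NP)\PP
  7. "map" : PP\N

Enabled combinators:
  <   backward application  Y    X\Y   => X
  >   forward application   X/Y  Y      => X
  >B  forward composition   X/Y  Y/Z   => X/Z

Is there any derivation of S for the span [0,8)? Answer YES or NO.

NO

NP/(NP\S) (NP\S)/PP PP NP\PP NP PP ((N\NP)\NP)\PP PP\N
CKY chart[0,8] = {NP}; S ∉ chart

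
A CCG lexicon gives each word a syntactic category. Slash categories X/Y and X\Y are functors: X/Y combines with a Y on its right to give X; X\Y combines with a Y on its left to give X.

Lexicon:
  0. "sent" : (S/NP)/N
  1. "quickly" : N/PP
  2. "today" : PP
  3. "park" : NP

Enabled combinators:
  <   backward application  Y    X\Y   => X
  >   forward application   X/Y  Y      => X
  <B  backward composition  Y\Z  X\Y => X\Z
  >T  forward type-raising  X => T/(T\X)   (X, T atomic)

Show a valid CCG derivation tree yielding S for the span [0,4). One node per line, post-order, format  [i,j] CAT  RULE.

[0,1] (S/NP)/N  lex  "sent"
[1,2] N/PP  lex  "quickly"
[2,3] PP  lex  "today"
[1,3] N  >  k=2
[0,3] S/NP  >  k=1
[3,4] NP  lex  "park"
[0,4] S  >  k=3

[0,4] S   >
  [0,3] S/NP   >
    [0,1] "sent" : (S/NP)/N
    [1,3] N   >
      [1,2] "quickly" : N/PP
      [2,3] "today" : PP
  [3,4] "park" : NP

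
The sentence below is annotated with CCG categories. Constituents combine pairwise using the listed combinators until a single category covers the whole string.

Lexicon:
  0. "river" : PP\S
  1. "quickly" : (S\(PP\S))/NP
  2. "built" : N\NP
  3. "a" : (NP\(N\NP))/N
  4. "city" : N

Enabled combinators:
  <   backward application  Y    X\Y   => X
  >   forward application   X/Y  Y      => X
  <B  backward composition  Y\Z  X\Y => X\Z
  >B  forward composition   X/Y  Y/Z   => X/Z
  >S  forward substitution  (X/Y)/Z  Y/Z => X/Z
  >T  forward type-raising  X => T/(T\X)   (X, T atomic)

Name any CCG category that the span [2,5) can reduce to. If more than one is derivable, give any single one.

NP

[0,5] S   <
  [0,1] "river" : PP\S
  [1,5] S\(PP\S)   >
    [1,2] "quickly" : (S\(PP\S))/NP
    [2,5] NP   <
      [2,3] "built" : N\NP
      [3,5] NP\(N\NP)   >
        [3,4] "a" : (NP\(N\NP))/N
        [4,5] "city" : N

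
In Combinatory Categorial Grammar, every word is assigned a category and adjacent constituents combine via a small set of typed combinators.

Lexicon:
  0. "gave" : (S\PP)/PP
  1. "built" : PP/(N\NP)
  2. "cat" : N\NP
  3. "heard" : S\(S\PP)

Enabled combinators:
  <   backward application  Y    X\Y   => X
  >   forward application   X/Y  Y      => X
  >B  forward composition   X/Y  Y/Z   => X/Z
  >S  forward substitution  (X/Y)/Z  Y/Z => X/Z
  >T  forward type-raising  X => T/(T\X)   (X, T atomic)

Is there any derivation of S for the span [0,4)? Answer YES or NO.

YES

[0,4] S   <
  [0,3] S\PP   >
    [0,1] "gave" : (S\PP)/PP
    [1,3] PP   >
      [1,2] "built" : PP/(N\NP)
      [2,3] "cat" : N\NP
  [3,4] "heard" : S\(S\PP)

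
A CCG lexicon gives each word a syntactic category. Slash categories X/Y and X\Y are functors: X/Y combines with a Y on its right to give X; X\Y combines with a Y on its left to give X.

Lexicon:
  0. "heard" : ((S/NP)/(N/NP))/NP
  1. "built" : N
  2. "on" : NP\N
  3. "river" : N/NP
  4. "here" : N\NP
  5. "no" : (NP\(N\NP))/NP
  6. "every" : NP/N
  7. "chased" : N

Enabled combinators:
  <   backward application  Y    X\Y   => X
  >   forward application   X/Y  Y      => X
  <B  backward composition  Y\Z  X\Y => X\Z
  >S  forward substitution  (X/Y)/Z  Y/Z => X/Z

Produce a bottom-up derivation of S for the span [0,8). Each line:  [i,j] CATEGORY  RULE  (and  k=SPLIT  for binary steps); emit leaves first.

[0,1] ((S/NP)/(N/NP))/NP  lex  "heard"
[1,2] N  lex  "built"
[2,3] NP\N  lex  "on"
[1,3] NP  <  k=2
[0,3] (S/NP)/(N/NP)  >  k=1
[3,4] N/NP  lex  "river"
[0,4] S/NP  >  k=3
[4,5] N\NP  lex  "here"
[5,6] (NP\(N\NP))/NP  lex  "no"
[6,7] NP/N  lex  "every"
[7,8] N  lex  "chased"
[6,8] NP  >  k=7
[5,8] NP\(N\NP)  >  k=6
[4,8] NP  <  k=5
[0,8] S  >  k=4

[0,8] S   >
  [0,4] S/NP   >
    [0,3] (S/NP)/(N/NP)   >
      [0,1] "heard" : ((S/NP)/(N/NP))/NP
      [1,3] NP   <
        [1,2] "built" : N
        [2,3] "on" : NP\N
    [3,4] "river" : N/NP
  [4,8] NP   <
    [4,5] "here" : N\NP
    [5,8] NP\(N\NP)   >
      [5,6] "no" : (NP\(N\NP))/NP
      [6,8] NP   >
        [6,7] "every" : NP/N
        [7,8] "chased" : N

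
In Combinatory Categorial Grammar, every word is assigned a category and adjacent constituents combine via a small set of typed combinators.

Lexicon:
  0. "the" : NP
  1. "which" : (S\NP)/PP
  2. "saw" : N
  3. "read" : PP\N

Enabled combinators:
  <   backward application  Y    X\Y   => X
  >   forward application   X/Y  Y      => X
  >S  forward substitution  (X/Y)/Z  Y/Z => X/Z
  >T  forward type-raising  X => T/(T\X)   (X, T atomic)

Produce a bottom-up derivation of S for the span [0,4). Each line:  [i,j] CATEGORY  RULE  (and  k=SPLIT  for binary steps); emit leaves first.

[0,4] S   <
  [0,1] "the" : NP
  [1,4] S\NP   >
    [1,2] "which" : (S\NP)/PP
    [2,4] PP   <
      [2,3] "saw" : N
      [3,4] "read" : PP\N

[0,1] NP  lex  "the"
[1,2] (S\NP)/PP  lex  "which"
[2,3] N  lex  "saw"
[3,4] PP\N  lex  "read"
[2,4] PP  <  k=3
[1,4] S\NP  >  k=2
[0,4] S  <  k=1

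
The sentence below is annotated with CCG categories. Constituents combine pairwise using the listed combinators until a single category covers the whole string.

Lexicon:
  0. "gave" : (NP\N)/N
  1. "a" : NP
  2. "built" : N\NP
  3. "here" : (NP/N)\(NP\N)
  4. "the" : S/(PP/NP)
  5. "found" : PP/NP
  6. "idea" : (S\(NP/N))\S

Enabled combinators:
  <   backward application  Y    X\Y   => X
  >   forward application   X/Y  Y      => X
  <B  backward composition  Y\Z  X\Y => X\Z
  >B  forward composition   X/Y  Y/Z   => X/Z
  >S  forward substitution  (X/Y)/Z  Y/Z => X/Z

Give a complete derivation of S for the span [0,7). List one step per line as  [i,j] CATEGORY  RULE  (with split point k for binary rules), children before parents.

[0,1] (NP\N)/N  lex  "gave"
[1,2] NP  lex  "a"
[2,3] N\NP  lex  "built"
[1,3] N  <  k=2
[0,3] NP\N  >  k=1
[3,4] (NP/N)\(NP\N)  lex  "here"
[0,4] NP/N  <  k=3
[4,5] S/(PP/NP)  lex  "the"
[5,6] PP/NP  lex  "found"
[4,6] S  >  k=5
[6,7] (S\(NP/N))\S  lex  "idea"
[4,7] S\(NP/N)  <  k=6
[0,7] S  <  k=4

[0,7] S   <
  [0,4] NP/N   <
    [0,3] NP\N   >
      [0,1] "gave" : (NP\N)/N
      [1,3] N   <
        [1,2] "a" : NP
        [2,3] "built" : N\NP
    [3,4] "here" : (NP/N)\(NP\N)
  [4,7] S\(NP/N)   <
    [4,6] S   >
      [4,5] "the" : S/(PP/NP)
      [5,6] "found" : PP/NP
    [6,7] "idea" : (S\(NP/N))\S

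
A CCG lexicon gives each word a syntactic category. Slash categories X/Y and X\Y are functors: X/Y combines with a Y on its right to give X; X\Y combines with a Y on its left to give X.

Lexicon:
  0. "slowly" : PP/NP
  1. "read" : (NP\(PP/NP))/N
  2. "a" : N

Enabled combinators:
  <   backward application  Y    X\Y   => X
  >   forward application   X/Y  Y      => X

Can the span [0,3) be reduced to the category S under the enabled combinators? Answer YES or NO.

NO

PP/NP (NP\(PP/NP))/N N
CKY chart[0,3] = {NP}; S ∉ chart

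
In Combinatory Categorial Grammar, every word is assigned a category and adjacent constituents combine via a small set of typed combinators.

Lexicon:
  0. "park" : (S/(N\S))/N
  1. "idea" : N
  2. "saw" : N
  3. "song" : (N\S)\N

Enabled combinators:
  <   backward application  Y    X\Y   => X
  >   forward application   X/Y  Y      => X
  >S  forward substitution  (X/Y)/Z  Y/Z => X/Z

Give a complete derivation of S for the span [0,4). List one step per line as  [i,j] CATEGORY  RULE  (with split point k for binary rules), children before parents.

[0,4] S   >
  [0,2] S/(N\S)   >
    [0,1] "park" : (S/(N\S))/N
    [1,2] "idea" : N
  [2,4] N\S   <
    [2,3] "saw" : N
    [3,4] "song" : (N\S)\N

[0,1] (S/(N\S))/N  lex  "park"
[1,2] N  lex  "idea"
[0,2] S/(N\S)  >  k=1
[2,3] N  lex  "saw"
[3,4] (N\S)\N  lex  "song"
[2,4] N\S  <  k=3
[0,4] S  >  k=2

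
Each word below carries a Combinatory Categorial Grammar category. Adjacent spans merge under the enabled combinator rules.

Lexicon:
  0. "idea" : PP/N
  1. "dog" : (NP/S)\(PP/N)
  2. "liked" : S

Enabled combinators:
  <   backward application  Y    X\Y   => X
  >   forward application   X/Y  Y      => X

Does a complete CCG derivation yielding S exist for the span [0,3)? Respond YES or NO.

PP/N (NP/S)\(PP/N) S
CKY chart[0,3] = {NP}; S ∉ chart

NO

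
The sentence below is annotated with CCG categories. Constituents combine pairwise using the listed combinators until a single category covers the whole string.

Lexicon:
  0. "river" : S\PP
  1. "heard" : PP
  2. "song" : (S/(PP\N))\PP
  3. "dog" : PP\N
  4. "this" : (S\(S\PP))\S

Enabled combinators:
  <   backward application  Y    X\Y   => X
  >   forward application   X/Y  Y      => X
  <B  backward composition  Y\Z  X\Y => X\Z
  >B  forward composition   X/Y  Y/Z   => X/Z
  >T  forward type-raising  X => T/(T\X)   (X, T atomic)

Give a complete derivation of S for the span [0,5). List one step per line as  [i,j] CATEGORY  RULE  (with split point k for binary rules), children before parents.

[0,5] S   <
  [0,1] "river" : S\PP
  [1,5] S\(S\PP)   <
    [1,4] S   >
      [1,3] S/(PP\N)   <
        [1,2] "heard" : PP
        [2,3] "song" : (S/(PP\N))\PP
      [3,4] "dog" : PP\N
    [4,5] "this" : (S\(S\PP))\S

[0,1] S\PP  lex  "river"
[1,2] PP  lex  "heard"
[2,3] (S/(PP\N))\PP  lex  "song"
[1,3] S/(PP\N)  <  k=2
[3,4] PP\N  lex  "dog"
[1,4] S  >  k=3
[4,5] (S\(S\PP))\S  lex  "this"
[1,5] S\(S\PP)  <  k=4
[0,5] S  <  k=1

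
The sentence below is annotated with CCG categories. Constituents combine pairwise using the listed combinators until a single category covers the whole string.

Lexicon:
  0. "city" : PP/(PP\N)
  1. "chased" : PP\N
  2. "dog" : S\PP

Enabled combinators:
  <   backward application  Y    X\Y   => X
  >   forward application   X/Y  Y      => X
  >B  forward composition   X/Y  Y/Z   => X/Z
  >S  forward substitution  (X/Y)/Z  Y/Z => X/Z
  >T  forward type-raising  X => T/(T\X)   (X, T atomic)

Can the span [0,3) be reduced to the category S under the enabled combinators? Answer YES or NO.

YES

[0,3] S   <
  [0,2] PP   >
    [0,1] "city" : PP/(PP\N)
    [1,2] "chased" : PP\N
  [2,3] "dog" : S\PP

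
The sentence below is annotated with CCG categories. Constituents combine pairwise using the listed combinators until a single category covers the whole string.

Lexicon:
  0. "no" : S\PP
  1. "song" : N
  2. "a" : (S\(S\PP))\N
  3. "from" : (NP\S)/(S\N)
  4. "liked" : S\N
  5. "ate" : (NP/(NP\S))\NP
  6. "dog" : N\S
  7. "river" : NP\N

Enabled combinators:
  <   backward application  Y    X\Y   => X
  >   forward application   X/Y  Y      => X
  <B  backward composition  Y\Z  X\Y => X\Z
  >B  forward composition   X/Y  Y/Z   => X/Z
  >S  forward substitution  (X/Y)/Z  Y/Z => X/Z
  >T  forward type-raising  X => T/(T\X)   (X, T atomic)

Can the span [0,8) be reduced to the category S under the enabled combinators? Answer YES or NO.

S\PP N (S\(S\PP))\N (NP\S)/(S\N) S\N (NP/(NP\S))\NP N\S NP\N
CKY chart[0,8] = {N/(N\NP), NP, NP/(NP\NP), PP/(PP\NP), S/(S\NP)}; S ∉ chart

NO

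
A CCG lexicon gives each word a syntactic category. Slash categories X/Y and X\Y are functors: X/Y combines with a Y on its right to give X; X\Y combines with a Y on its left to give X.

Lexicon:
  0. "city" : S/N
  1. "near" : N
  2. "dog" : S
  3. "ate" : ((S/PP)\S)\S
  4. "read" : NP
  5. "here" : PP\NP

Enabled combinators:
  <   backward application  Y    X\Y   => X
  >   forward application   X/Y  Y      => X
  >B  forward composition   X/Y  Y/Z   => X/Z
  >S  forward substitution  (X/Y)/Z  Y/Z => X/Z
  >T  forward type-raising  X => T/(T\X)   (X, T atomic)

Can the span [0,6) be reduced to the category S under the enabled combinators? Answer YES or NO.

[0,6] S   >
  [0,4] S/PP   <
    [0,2] S   >
      [0,1] "city" : S/N
      [1,2] "near" : N
    [2,4] (S/PP)\S   <
      [2,3] "dog" : S
      [3,4] "ate" : ((S/PP)\S)\S
  [4,6] PP   >
    [4,5] PP/(PP\NP)   >T
      [4,5] "read" : NP
    [5,6] "here" : PP\NP

YES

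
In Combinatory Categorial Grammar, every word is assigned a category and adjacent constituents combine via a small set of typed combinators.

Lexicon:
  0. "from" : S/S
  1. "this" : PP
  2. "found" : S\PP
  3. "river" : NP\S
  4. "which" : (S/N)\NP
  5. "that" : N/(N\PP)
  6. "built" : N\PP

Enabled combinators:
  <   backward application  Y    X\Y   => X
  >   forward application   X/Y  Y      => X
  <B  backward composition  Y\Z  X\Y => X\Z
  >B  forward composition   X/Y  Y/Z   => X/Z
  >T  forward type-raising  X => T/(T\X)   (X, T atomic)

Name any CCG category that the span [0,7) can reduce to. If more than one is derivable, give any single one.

S

[0,7] S   >
  [0,5] S/N   >B
    [0,1] "from" : S/S
    [1,5] S/N   <
      [1,4] NP   <
        [1,2] "this" : PP
        [2,4] NP\PP   <B
          [2,3] "found" : S\PP
          [3,4] "river" : NP\S
      [4,5] "which" : (S/N)\NP
  [5,7] N   >
    [5,6] "that" : N/(N\PP)
    [6,7] "built" : N\PP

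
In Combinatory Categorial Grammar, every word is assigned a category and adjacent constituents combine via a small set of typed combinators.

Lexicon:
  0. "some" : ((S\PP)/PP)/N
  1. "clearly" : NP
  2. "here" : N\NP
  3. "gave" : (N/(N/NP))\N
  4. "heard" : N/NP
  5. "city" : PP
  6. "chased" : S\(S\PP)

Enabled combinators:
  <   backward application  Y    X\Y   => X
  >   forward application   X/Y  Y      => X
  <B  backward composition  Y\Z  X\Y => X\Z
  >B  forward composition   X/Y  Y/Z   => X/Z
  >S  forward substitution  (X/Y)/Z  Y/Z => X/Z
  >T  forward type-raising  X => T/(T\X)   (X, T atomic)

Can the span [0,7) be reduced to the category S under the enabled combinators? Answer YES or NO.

[0,7] S   <
  [0,6] S\PP   >
    [0,5] (S\PP)/PP   >
      [0,1] "some" : ((S\PP)/PP)/N
      [1,5] N   >
        [1,4] N/(N/NP)   <
          [1,3] N   >
            [1,2] N/(N\NP)   >T
              [1,2] "clearly" : NP
            [2,3] "here" : N\NP
          [3,4] "gave" : (N/(N/NP))\N
        [4,5] "heard" : N/NP
    [5,6] "city" : PP
  [6,7] "chased" : S\(S\PP)

YES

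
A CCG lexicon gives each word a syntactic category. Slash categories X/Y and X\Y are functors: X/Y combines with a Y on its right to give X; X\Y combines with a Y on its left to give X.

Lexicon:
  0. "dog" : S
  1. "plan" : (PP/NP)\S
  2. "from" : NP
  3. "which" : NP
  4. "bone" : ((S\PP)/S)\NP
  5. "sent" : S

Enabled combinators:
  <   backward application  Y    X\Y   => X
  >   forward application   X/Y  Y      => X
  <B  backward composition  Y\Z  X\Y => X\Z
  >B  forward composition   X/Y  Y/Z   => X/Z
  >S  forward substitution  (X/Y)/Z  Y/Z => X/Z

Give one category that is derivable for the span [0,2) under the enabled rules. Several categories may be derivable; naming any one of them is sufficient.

[0,6] S   <
  [0,3] PP   >
    [0,2] PP/NP   <
      [0,1] "dog" : S
      [1,2] "plan" : (PP/NP)\S
    [2,3] "from" : NP
  [3,6] S\PP   >
    [3,5] (S\PP)/S   <
      [3,4] "which" : NP
      [4,5] "bone" : ((S\PP)/S)\NP
    [5,6] "sent" : S

PP/NP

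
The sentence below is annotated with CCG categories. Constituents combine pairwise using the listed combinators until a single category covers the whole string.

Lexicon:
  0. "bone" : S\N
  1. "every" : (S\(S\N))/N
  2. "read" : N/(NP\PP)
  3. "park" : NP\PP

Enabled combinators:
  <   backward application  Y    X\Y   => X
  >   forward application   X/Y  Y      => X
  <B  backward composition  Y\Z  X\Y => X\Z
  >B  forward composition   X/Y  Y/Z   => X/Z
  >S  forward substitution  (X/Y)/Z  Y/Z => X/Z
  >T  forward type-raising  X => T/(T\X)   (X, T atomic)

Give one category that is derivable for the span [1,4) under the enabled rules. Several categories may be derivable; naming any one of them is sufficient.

[0,4] S   <
  [0,1] "bone" : S\N
  [1,4] S\(S\N)   >
    [1,2] "every" : (S\(S\N))/N
    [2,4] N   >
      [2,3] "read" : N/(NP\PP)
      [3,4] "park" : NP\PP

S\(S\N)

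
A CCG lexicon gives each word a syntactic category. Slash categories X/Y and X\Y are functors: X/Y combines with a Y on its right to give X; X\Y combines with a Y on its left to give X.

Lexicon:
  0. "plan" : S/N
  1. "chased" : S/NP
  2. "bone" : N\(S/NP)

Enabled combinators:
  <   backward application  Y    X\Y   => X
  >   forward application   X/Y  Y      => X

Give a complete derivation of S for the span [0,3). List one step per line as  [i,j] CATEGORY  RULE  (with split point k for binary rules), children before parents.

[0,1] S/N  lex  "plan"
[1,2] S/NP  lex  "chased"
[2,3] N\(S/NP)  lex  "bone"
[1,3] N  <  k=2
[0,3] S  >  k=1

[0,3] S   >
  [0,1] "plan" : S/N
  [1,3] N   <
    [1,2] "chased" : S/NP
    [2,3] "bone" : N\(S/NP)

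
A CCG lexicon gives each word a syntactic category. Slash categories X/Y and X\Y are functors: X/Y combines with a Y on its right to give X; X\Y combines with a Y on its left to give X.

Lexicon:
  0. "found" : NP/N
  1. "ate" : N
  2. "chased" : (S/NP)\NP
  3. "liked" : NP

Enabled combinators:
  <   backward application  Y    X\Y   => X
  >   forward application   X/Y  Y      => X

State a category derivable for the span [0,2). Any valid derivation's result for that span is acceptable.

NP

[0,4] S   >
  [0,3] S/NP   <
    [0,2] NP   >
      [0,1] "found" : NP/N
      [1,2] "ate" : N
    [2,3] "chased" : (S/NP)\NP
  [3,4] "liked" : NP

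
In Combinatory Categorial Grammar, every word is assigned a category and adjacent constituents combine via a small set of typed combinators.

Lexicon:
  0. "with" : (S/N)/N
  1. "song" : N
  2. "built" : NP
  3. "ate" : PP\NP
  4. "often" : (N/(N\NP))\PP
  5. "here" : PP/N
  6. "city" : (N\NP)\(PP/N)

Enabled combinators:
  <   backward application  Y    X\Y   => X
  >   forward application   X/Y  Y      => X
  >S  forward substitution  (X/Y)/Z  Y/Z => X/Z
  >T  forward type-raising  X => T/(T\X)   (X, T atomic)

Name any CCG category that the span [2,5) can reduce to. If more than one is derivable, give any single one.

[0,7] S   >
  [0,2] S/N   >
    [0,1] "with" : (S/N)/N
    [1,2] "song" : N
  [2,7] N   >
    [2,5] N/(N\NP)   <
      [2,4] PP   <
        [2,3] "built" : NP
        [3,4] "ate" : PP\NP
      [4,5] "often" : (N/(N\NP))\PP
    [5,7] N\NP   <
      [5,6] "here" : PP/N
      [6,7] "city" : (N\NP)\(PP/N)

N/(N\NP)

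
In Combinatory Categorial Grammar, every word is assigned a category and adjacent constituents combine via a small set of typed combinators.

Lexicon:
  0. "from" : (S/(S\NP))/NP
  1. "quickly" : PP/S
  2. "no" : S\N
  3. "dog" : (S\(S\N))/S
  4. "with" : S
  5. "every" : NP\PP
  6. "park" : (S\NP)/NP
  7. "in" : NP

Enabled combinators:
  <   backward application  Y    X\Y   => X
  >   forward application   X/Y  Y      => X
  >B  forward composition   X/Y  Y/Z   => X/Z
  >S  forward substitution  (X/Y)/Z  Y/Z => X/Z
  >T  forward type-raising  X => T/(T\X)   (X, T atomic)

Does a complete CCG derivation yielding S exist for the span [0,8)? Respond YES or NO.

[0,8] S   >
  [0,6] S/(S\NP)   >
    [0,1] "from" : (S/(S\NP))/NP
    [1,6] NP   <
      [1,5] PP   >
        [1,2] "quickly" : PP/S
        [2,5] S   <
          [2,3] "no" : S\N
          [3,5] S\(S\N)   >
            [3,4] "dog" : (S\(S\N))/S
            [4,5] "with" : S
      [5,6] "every" : NP\PP
  [6,8] S\NP   >
    [6,7] "park" : (S\NP)/NP
    [7,8] "in" : NP

YES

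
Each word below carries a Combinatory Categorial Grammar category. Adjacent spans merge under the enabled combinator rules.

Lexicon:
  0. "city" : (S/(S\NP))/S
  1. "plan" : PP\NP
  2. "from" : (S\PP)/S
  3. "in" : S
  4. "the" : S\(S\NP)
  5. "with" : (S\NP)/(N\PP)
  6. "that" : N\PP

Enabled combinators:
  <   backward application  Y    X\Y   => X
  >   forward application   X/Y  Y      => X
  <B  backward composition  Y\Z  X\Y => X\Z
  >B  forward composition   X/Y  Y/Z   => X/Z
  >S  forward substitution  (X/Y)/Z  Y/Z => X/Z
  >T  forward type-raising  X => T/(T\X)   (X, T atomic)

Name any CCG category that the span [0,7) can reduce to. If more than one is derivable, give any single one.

[0,7] S   >
  [0,5] S/(S\NP)   >
    [0,1] "city" : (S/(S\NP))/S
    [1,5] S   <
      [1,4] S\NP   <B
        [1,2] "plan" : PP\NP
        [2,4] S\PP   >
          [2,3] "from" : (S\PP)/S
          [3,4] "in" : S
      [4,5] "the" : S\(S\NP)
  [5,7] S\NP   >
    [5,6] "with" : (S\NP)/(N\PP)
    [6,7] "that" : N\PP

S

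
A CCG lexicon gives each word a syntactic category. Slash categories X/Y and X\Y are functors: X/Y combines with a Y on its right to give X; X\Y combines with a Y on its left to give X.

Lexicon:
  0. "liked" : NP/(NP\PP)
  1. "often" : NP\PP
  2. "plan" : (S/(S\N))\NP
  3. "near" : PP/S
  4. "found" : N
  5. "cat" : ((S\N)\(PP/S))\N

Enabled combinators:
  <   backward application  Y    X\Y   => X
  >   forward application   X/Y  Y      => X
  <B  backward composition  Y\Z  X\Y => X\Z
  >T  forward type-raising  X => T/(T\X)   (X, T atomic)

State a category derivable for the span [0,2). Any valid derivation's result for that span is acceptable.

NP

[0,6] S   >
  [0,3] S/(S\N)   <
    [0,2] NP   >
      [0,1] "liked" : NP/(NP\PP)
      [1,2] "often" : NP\PP
    [2,3] "plan" : (S/(S\N))\NP
  [3,6] S\N   <
    [3,4] "near" : PP/S
    [4,6] (S\N)\(PP/S)   <
      [4,5] "found" : N
      [5,6] "cat" : ((S\N)\(PP/S))\N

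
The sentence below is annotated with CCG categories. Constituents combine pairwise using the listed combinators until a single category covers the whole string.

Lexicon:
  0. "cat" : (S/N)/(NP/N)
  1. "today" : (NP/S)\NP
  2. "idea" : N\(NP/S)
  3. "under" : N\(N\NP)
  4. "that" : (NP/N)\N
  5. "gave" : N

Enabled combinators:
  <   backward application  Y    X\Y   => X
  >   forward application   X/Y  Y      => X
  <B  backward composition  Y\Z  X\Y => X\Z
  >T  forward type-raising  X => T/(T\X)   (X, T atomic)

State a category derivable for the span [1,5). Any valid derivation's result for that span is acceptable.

[0,6] S   >
  [0,5] S/N   >
    [0,1] "cat" : (S/N)/(NP/N)
    [1,5] NP/N   <
      [1,4] N   <
        [1,3] N\NP   <B
          [1,2] "today" : (NP/S)\NP
          [2,3] "idea" : N\(NP/S)
        [3,4] "under" : N\(N\NP)
      [4,5] "that" : (NP/N)\N
  [5,6] "gave" : N

NP/N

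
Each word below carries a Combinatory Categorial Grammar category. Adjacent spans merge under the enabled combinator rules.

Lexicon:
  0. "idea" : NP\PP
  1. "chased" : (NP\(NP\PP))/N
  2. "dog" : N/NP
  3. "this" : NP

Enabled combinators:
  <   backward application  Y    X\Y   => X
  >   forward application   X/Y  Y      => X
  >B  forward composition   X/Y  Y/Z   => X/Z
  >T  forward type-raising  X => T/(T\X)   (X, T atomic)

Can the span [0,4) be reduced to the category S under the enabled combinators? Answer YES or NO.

NP\PP (NP\(NP\PP))/N N/NP NP
CKY chart[0,4] = {N/(N\NP), NP, NP/(NP\NP), PP/(PP\NP), S/(S\NP)}; S ∉ chart

NO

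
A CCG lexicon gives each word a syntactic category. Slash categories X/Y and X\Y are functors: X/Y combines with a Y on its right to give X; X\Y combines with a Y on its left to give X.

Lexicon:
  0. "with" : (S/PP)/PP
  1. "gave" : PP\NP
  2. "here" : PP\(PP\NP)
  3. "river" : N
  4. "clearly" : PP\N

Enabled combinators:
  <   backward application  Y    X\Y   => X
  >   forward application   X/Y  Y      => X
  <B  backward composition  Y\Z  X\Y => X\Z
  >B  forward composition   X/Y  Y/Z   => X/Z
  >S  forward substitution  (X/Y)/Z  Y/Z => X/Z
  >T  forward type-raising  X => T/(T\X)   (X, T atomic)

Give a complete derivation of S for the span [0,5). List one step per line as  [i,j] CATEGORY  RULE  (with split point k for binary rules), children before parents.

[0,5] S   >
  [0,3] S/PP   >
    [0,1] "with" : (S/PP)/PP
    [1,3] PP   <
      [1,2] "gave" : PP\NP
      [2,3] "here" : PP\(PP\NP)
  [3,5] PP   <
    [3,4] "river" : N
    [4,5] "clearly" : PP\N

[0,1] (S/PP)/PP  lex  "with"
[1,2] PP\NP  lex  "gave"
[2,3] PP\(PP\NP)  lex  "here"
[1,3] PP  <  k=2
[0,3] S/PP  >  k=1
[3,4] N  lex  "river"
[4,5] PP\N  lex  "clearly"
[3,5] PP  <  k=4
[0,5] S  >  k=3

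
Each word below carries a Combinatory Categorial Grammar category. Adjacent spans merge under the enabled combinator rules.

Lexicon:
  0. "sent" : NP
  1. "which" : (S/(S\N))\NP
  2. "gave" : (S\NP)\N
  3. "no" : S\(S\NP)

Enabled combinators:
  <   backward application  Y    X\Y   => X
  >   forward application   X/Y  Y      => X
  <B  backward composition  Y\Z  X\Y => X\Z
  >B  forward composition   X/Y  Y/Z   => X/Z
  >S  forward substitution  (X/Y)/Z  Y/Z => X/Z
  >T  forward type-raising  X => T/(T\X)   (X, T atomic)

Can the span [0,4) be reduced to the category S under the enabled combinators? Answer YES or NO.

YES

[0,4] S   >
  [0,2] S/(S\N)   <
    [0,1] "sent" : NP
    [1,2] "which" : (S/(S\N))\NP
  [2,4] S\N   <B
    [2,3] "gave" : (S\NP)\N
    [3,4] "no" : S\(S\NP)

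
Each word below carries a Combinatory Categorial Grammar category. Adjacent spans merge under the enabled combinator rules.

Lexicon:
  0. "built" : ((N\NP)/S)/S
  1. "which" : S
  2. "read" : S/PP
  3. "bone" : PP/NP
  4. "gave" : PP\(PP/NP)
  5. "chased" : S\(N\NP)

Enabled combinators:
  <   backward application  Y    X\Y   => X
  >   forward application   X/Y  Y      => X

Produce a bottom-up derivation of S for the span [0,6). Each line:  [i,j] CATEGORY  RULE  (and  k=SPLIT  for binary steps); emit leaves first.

[0,1] ((N\NP)/S)/S  lex  "built"
[1,2] S  lex  "which"
[0,2] (N\NP)/S  >  k=1
[2,3] S/PP  lex  "read"
[3,4] PP/NP  lex  "bone"
[4,5] PP\(PP/NP)  lex  "gave"
[3,5] PP  <  k=4
[2,5] S  >  k=3
[0,5] N\NP  >  k=2
[5,6] S\(N\NP)  lex  "chased"
[0,6] S  <  k=5

[0,6] S   <
  [0,5] N\NP   >
    [0,2] (N\NP)/S   >
      [0,1] "built" : ((N\NP)/S)/S
      [1,2] "which" : S
    [2,5] S   >
      [2,3] "read" : S/PP
      [3,5] PP   <
        [3,4] "bone" : PP/NP
        [4,5] "gave" : PP\(PP/NP)
  [5,6] "chased" : S\(N\NP)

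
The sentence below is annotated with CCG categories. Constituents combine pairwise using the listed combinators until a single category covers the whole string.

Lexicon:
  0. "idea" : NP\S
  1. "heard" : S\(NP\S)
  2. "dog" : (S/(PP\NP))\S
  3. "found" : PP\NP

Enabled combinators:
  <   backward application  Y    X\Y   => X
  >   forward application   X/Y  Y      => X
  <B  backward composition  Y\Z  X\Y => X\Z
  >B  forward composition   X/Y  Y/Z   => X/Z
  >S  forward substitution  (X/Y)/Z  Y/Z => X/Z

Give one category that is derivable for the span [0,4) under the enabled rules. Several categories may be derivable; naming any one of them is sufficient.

[0,4] S   >
  [0,3] S/(PP\NP)   <
    [0,2] S   <
      [0,1] "idea" : NP\S
      [1,2] "heard" : S\(NP\S)
    [2,3] "dog" : (S/(PP\NP))\S
  [3,4] "found" : PP\NP

S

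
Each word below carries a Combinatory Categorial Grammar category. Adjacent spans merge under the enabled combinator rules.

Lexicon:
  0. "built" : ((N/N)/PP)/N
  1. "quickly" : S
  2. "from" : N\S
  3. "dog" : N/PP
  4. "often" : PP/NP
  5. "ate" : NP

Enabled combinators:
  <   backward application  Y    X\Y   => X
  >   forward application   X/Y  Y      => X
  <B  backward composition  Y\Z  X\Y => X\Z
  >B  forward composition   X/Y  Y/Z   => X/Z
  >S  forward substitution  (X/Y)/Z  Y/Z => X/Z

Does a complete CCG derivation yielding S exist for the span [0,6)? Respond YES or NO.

((N/N)/PP)/N S N\S N/PP PP/NP NP
CKY chart[0,6] = {N}; S ∉ chart

NO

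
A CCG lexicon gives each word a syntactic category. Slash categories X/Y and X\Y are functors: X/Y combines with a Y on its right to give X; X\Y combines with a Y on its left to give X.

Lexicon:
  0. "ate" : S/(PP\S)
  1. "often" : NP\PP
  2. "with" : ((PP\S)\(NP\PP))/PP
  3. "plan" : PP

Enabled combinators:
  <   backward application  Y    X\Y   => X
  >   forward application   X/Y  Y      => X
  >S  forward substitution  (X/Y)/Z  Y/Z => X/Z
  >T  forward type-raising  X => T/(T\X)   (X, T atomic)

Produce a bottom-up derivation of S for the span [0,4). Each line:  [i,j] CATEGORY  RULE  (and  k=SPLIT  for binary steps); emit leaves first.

[0,4] S   >
  [0,1] "ate" : S/(PP\S)
  [1,4] PP\S   <
    [1,2] "often" : NP\PP
    [2,4] (PP\S)\(NP\PP)   >
      [2,3] "with" : ((PP\S)\(NP\PP))/PP
      [3,4] "plan" : PP

[0,1] S/(PP\S)  lex  "ate"
[1,2] NP\PP  lex  "often"
[2,3] ((PP\S)\(NP\PP))/PP  lex  "with"
[3,4] PP  lex  "plan"
[2,4] (PP\S)\(NP\PP)  >  k=3
[1,4] PP\S  <  k=2
[0,4] S  >  k=1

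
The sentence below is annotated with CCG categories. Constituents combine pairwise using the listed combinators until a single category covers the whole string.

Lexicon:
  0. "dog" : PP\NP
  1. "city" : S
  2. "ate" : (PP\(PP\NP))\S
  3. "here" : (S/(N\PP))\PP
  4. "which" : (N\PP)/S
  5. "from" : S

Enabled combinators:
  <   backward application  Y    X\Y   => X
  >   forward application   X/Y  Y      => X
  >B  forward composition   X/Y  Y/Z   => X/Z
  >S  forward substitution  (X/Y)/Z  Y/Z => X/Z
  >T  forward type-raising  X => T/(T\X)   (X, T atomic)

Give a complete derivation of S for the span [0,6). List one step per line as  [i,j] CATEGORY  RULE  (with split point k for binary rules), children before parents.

[0,1] PP\NP  lex  "dog"
[1,2] S  lex  "city"
[2,3] (PP\(PP\NP))\S  lex  "ate"
[1,3] PP\(PP\NP)  <  k=2
[0,3] PP  <  k=1
[3,4] (S/(N\PP))\PP  lex  "here"
[0,4] S/(N\PP)  <  k=3
[4,5] (N\PP)/S  lex  "which"
[5,6] S  lex  "from"
[4,6] N\PP  >  k=5
[0,6] S  >  k=4

[0,6] S   >
  [0,4] S/(N\PP)   <
    [0,3] PP   <
      [0,1] "dog" : PP\NP
      [1,3] PP\(PP\NP)   <
        [1,2] "city" : S
        [2,3] "ate" : (PP\(PP\NP))\S
    [3,4] "here" : (S/(N\PP))\PP
  [4,6] N\PP   >
    [4,5] "which" : (N\PP)/S
    [5,6] "from" : S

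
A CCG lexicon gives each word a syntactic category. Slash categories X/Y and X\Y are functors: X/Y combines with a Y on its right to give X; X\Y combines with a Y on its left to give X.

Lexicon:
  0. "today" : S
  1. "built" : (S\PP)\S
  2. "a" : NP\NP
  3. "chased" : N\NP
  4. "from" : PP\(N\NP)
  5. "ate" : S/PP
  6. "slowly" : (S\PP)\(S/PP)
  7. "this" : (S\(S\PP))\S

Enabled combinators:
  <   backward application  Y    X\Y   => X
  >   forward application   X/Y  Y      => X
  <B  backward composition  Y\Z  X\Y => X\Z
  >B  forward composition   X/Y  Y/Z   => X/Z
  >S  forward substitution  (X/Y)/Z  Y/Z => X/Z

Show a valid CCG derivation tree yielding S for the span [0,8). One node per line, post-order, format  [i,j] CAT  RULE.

[0,8] S   <
  [0,2] S\PP   <
    [0,1] "today" : S
    [1,2] "built" : (S\PP)\S
  [2,8] S\(S\PP)   <
    [2,7] S   <
      [2,5] PP   <
        [2,4] N\NP   <B
          [2,3] "a" : NP\NP
          [3,4] "chased" : N\NP
        [4,5] "from" : PP\(N\NP)
      [5,7] S\PP   <
        [5,6] "ate" : S/PP
        [6,7] "slowly" : (S\PP)\(S/PP)
    [7,8] "this" : (S\(S\PP))\S

[0,1] S  lex  "today"
[1,2] (S\PP)\S  lex  "built"
[0,2] S\PP  <  k=1
[2,3] NP\NP  lex  "a"
[3,4] N\NP  lex  "chased"
[2,4] N\NP  <B  k=3
[4,5] PP\(N\NP)  lex  "from"
[2,5] PP  <  k=4
[5,6] S/PP  lex  "ate"
[6,7] (S\PP)\(S/PP)  lex  "slowly"
[5,7] S\PP  <  k=6
[2,7] S  <  k=5
[7,8] (S\(S\PP))\S  lex  "this"
[2,8] S\(S\PP)  <  k=7
[0,8] S  <  k=2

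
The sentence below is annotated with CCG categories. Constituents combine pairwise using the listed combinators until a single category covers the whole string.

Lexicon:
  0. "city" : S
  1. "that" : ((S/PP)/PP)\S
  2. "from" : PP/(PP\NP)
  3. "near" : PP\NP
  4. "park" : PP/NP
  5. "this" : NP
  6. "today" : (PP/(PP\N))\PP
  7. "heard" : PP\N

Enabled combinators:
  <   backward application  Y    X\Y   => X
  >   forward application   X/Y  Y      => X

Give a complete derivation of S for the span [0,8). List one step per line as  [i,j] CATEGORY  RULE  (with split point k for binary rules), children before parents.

[0,1] S  lex  "city"
[1,2] ((S/PP)/PP)\S  lex  "that"
[0,2] (S/PP)/PP  <  k=1
[2,3] PP/(PP\NP)  lex  "from"
[3,4] PP\NP  lex  "near"
[2,4] PP  >  k=3
[0,4] S/PP  >  k=2
[4,5] PP/NP  lex  "park"
[5,6] NP  lex  "this"
[4,6] PP  >  k=5
[6,7] (PP/(PP\N))\PP  lex  "today"
[4,7] PP/(PP\N)  <  k=6
[7,8] PP\N  lex  "heard"
[4,8] PP  >  k=7
[0,8] S  >  k=4

[0,8] S   >
  [0,4] S/PP   >
    [0,2] (S/PP)/PP   <
      [0,1] "city" : S
      [1,2] "that" : ((S/PP)/PP)\S
    [2,4] PP   >
      [2,3] "from" : PP/(PP\NP)
      [3,4] "near" : PP\NP
  [4,8] PP   >
    [4,7] PP/(PP\N)   <
      [4,6] PP   >
        [4,5] "park" : PP/NP
        [5,6] "this" : NP
      [6,7] "today" : (PP/(PP\N))\PP
    [7,8] "heard" : PP\N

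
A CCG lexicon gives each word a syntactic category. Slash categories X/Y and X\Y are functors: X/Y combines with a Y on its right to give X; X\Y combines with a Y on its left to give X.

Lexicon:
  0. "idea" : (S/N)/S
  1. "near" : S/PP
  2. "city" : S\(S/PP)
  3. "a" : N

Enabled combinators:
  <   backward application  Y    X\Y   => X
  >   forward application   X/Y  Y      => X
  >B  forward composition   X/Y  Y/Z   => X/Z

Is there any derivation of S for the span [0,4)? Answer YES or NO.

[0,4] S   >
  [0,3] S/N   >
    [0,1] "idea" : (S/N)/S
    [1,3] S   <
      [1,2] "near" : S/PP
      [2,3] "city" : S\(S/PP)
  [3,4] "a" : N

YES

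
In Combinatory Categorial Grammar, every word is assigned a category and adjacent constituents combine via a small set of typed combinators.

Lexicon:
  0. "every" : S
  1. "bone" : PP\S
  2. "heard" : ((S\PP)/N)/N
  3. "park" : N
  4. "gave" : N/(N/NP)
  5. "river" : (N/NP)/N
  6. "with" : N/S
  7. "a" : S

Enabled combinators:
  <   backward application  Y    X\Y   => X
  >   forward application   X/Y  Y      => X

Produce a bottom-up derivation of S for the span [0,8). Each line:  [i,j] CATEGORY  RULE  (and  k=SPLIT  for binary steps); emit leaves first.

[0,8] S   <
  [0,2] PP   <
    [0,1] "every" : S
    [1,2] "bone" : PP\S
  [2,8] S\PP   >
    [2,4] (S\PP)/N   >
      [2,3] "heard" : ((S\PP)/N)/N
      [3,4] "park" : N
    [4,8] N   >
      [4,5] "gave" : N/(N/NP)
      [5,8] N/NP   >
        [5,6] "river" : (N/NP)/N
        [6,8] N   >
          [6,7] "with" : N/S
          [7,8] "a" : S

[0,1] S  lex  "every"
[1,2] PP\S  lex  "bone"
[0,2] PP  <  k=1
[2,3] ((S\PP)/N)/N  lex  "heard"
[3,4] N  lex  "park"
[2,4] (S\PP)/N  >  k=3
[4,5] N/(N/NP)  lex  "gave"
[5,6] (N/NP)/N  lex  "river"
[6,7] N/S  lex  "with"
[7,8] S  lex  "a"
[6,8] N  >  k=7
[5,8] N/NP  >  k=6
[4,8] N  >  k=5
[2,8] S\PP  >  k=4
[0,8] S  <  k=2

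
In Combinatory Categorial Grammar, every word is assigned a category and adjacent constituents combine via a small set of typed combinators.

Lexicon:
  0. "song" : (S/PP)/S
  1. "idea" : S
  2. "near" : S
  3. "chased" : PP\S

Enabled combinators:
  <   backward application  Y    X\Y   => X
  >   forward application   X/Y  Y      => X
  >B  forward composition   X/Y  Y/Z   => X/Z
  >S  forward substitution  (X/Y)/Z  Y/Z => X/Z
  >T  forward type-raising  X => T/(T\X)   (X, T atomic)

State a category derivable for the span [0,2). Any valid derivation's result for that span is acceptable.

[0,4] S   >
  [0,2] S/PP   >
    [0,1] "song" : (S/PP)/S
    [1,2] "idea" : S
  [2,4] PP   >
    [2,3] PP/(PP\S)   >T
      [2,3] "near" : S
    [3,4] "chased" : PP\S

S/PP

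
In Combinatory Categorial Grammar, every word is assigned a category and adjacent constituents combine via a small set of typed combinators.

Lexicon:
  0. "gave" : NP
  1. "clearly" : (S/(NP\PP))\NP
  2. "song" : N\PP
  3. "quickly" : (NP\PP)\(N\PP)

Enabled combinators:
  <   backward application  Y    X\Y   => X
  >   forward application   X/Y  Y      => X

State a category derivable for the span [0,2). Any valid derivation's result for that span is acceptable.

[0,4] S   >
  [0,2] S/(NP\PP)   <
    [0,1] "gave" : NP
    [1,2] "clearly" : (S/(NP\PP))\NP
  [2,4] NP\PP   <
    [2,3] "song" : N\PP
    [3,4] "quickly" : (NP\PP)\(N\PP)

S/(NP\PP)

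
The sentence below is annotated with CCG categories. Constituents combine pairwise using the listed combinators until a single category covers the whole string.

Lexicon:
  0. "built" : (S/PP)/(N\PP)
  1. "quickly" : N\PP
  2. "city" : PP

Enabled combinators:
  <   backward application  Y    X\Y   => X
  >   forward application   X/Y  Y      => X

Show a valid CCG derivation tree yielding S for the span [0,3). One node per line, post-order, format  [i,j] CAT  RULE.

[0,1] (S/PP)/(N\PP)  lex  "built"
[1,2] N\PP  lex  "quickly"
[0,2] S/PP  >  k=1
[2,3] PP  lex  "city"
[0,3] S  >  k=2

[0,3] S   >
  [0,2] S/PP   >
    [0,1] "built" : (S/PP)/(N\PP)
    [1,2] "quickly" : N\PP
  [2,3] "city" : PP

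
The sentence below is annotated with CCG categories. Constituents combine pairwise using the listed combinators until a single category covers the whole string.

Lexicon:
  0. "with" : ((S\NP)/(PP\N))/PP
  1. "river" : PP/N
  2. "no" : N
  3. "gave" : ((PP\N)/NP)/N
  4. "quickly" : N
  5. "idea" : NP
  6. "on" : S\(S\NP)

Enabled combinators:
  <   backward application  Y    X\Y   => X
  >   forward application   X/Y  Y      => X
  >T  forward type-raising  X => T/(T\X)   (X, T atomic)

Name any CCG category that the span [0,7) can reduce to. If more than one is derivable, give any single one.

S

[0,7] S   <
  [0,6] S\NP   >
    [0,3] (S\NP)/(PP\N)   >
      [0,1] "with" : ((S\NP)/(PP\N))/PP
      [1,3] PP   >
        [1,2] "river" : PP/N
        [2,3] "no" : N
    [3,6] PP\N   >
      [3,5] (PP\N)/NP   >
        [3,4] "gave" : ((PP\N)/NP)/N
        [4,5] "quickly" : N
      [5,6] "idea" : NP
  [6,7] "on" : S\(S\NP)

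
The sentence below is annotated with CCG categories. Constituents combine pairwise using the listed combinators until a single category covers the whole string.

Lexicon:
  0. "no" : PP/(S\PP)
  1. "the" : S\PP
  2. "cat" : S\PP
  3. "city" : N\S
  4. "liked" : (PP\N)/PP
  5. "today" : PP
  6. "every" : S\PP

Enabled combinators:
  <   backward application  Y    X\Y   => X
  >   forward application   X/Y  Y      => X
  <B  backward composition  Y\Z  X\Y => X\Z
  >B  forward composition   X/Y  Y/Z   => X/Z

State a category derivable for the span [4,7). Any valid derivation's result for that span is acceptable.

[0,7] S   <
  [0,4] N   <
    [0,2] PP   >
      [0,1] "no" : PP/(S\PP)
      [1,2] "the" : S\PP
    [2,4] N\PP   <B
      [2,3] "cat" : S\PP
      [3,4] "city" : N\S
  [4,7] S\N   <B
    [4,6] PP\N   >
      [4,5] "liked" : (PP\N)/PP
      [5,6] "today" : PP
    [6,7] "every" : S\PP

S\N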